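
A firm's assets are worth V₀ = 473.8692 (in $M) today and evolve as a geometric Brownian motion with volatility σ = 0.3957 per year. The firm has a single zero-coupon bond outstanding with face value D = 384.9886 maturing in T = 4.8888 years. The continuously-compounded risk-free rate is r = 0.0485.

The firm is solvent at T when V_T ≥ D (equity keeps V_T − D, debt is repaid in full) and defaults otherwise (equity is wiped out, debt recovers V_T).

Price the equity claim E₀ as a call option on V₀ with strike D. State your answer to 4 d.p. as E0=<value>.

E0=231.8628

d₁ = [ln(V₀/D) + (r + σ²/2)T] / (σ√T)
   = [ln(473.8692/384.9886) + (0.0485 + 0.5·0.3957²)·4.8888] / (0.3957·√4.8888)
   = [0.207718 + 0.619847] / 0.874918 = 0.945877
d₂ = d₁ − σ√T = 0.945877 − 0.874918 = 0.070960
N(d₁) = 0.827894,  N(d₂) = 0.528285,  e^(−rT) = 0.788907
E₀ = V₀·N(d₁) − D·e^(−rT)·N(d₂)
   = 473.8692·0.827894 − 384.9886·0.788907·0.528285 = 231.862813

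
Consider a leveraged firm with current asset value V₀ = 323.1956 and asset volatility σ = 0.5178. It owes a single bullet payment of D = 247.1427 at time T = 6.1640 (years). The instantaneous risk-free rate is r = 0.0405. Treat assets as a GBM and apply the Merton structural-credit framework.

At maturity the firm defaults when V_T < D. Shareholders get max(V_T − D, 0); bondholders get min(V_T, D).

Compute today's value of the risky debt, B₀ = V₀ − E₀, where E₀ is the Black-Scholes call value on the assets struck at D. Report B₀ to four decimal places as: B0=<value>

d₁ = [ln(V₀/D) + (r + σ²/2)T] / (σ√T)
   = [ln(323.1956/247.1427) + (0.0405 + 0.5·0.5178²)·6.1640] / (0.5178·√6.1640)
   = [0.268292 + 1.075978] / 1.285563 = 1.045666
d₂ = d₁ − σ√T = 1.045666 − 1.285563 = -0.239897
N(d₁) = 0.852142,  N(d₂) = 0.405205,  e^(−rT) = 0.779080
E₀ = V₀·N(d₁) − D·e^(−rT)·N(d₂)
   = 323.1956·0.852142 − 247.1427·0.779080·0.405205 = 197.388923
B₀ = V₀ − E₀ = 323.1956 − 197.388923 = 125.806677

B0=125.8067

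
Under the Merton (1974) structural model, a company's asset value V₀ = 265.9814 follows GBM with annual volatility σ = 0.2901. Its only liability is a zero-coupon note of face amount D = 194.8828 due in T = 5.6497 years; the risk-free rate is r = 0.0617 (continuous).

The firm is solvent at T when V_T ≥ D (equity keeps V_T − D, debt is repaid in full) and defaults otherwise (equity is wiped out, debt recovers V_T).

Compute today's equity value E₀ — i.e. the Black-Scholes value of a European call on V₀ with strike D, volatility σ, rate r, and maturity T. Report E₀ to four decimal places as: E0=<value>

d₁ = [ln(V₀/D) + (r + σ²/2)T] / (σ√T)
   = [ln(265.9814/194.8828) + (0.0617 + 0.5·0.2901²)·5.6497] / (0.2901·√5.6497)
   = [0.311028 + 0.586320] / 0.689542 = 1.301369
d₂ = d₁ − σ√T = 1.301369 − 0.689542 = 0.611828
N(d₁) = 0.903434,  N(d₂) = 0.729674,  e^(−rT) = 0.705685
E₀ = V₀·N(d₁) − D·e^(−rT)·N(d₂)
   = 265.9814·0.903434 − 194.8828·0.705685·0.729674 = 139.947577

E0=139.9476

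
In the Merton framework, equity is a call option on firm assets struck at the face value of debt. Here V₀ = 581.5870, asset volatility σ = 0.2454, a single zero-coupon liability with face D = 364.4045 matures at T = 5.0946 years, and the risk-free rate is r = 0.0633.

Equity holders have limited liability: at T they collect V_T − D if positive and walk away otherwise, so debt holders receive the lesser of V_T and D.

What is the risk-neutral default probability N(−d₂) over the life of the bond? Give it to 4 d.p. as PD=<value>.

PD=0.1252

d₁ = [ln(V₀/D) + (r + σ²/2)T] / (σ√T)
   = [ln(581.5870/364.4045) + (0.0633 + 0.5·0.2454²)·5.0946] / (0.2454·√5.0946)
   = [0.467496 + 0.475890] / 0.553898 = 1.703176
d₂ = d₁ − σ√T = 1.703176 − 0.553898 = 1.149279
risk-neutral PD = N(−d₂) = N(-1.149279) = 0.125221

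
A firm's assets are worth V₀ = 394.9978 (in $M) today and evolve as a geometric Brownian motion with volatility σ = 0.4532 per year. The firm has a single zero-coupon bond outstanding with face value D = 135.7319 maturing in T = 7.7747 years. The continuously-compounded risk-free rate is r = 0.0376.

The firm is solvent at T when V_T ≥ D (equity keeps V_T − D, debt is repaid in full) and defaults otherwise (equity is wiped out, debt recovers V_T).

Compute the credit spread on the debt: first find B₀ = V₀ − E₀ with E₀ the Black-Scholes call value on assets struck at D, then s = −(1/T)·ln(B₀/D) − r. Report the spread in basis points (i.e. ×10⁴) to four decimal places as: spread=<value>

spread=220.5662

d₁ = [ln(V₀/D) + (r + σ²/2)T] / (σ√T)
   = [ln(394.9978/135.7319) + (0.0376 + 0.5·0.4532²)·7.7747] / (0.4532·√7.7747)
   = [1.068199 + 1.090752] / 1.263664 = 1.708485
d₂ = d₁ − σ√T = 1.708485 − 1.263664 = 0.444820
N(d₁) = 0.956227,  N(d₂) = 0.671775,  e^(−rT) = 0.746523
E₀ = V₀·N(d₁) − D·e^(−rT)·N(d₂)
   = 394.9978·0.956227 − 135.7319·0.746523·0.671775 = 309.638507
B₀ = V₀ − E₀ = 394.9978 − 309.638507 = 85.359293
spread = −(1/T)·ln(B₀/D) − r = −(1/7.7747)·ln(85.359293/135.7319) − 0.0376 = 0.02205662
in basis points: 0.02205662 × 10⁴ = 220.5662 bp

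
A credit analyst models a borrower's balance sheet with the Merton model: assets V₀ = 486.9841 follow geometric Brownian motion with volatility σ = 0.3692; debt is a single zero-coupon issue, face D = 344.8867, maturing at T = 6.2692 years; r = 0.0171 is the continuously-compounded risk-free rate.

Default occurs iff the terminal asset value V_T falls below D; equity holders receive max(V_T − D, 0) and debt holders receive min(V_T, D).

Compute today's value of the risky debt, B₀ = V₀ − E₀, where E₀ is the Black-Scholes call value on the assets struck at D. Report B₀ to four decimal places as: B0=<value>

B0=241.3766

d₁ = [ln(V₀/D) + (r + σ²/2)T] / (σ√T)
   = [ln(486.9841/344.8867) + (0.0171 + 0.5·0.3692²)·6.2692] / (0.3692·√6.2692)
   = [0.345016 + 0.534476] / 0.924417 = 0.951402
d₂ = d₁ − σ√T = 0.951402 − 0.924417 = 0.026985
N(d₁) = 0.829300,  N(d₂) = 0.510764,  e^(−rT) = 0.898343
E₀ = V₀·N(d₁) − D·e^(−rT)·N(d₂)
   = 486.9841·0.829300 − 344.8867·0.898343·0.510764 = 245.607489
B₀ = V₀ − E₀ = 486.9841 − 245.607489 = 241.376611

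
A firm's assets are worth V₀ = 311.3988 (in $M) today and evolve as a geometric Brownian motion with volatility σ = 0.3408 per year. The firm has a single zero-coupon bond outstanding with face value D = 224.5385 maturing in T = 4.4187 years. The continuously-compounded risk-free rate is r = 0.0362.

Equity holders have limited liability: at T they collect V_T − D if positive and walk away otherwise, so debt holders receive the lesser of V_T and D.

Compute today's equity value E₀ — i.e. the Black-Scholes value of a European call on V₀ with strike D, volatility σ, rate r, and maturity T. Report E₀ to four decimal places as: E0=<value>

E0=144.9948

d₁ = [ln(V₀/D) + (r + σ²/2)T] / (σ√T)
   = [ln(311.3988/224.5385) + (0.0362 + 0.5·0.3408²)·4.4187] / (0.3408·√4.4187)
   = [0.327027 + 0.416561] / 0.716386 = 1.037972
d₂ = d₁ − σ√T = 1.037972 − 0.716386 = 0.321587
N(d₁) = 0.850358,  N(d₂) = 0.626117,  e^(−rT) = 0.852180
E₀ = V₀·N(d₁) − D·e^(−rT)·N(d₂)
   = 311.3988·0.850358 − 224.5385·0.852180·0.626117 = 144.994792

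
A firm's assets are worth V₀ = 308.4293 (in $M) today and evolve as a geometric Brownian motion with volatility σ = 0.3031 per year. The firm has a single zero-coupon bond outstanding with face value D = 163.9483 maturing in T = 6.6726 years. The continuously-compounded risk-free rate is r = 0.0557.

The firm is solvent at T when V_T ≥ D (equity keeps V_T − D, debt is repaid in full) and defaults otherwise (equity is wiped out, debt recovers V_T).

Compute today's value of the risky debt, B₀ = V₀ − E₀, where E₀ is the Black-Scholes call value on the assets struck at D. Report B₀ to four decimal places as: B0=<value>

d₁ = [ln(V₀/D) + (r + σ²/2)T] / (σ√T)
   = [ln(308.4293/163.9483) + (0.0557 + 0.5·0.3031²)·6.6726] / (0.3031·√6.6726)
   = [0.631942 + 0.678168] / 0.782949 = 1.673302
d₂ = d₁ − σ√T = 1.673302 − 0.782949 = 0.890353
N(d₁) = 0.952866,  N(d₂) = 0.813362,  e^(−rT) = 0.689586
E₀ = V₀·N(d₁) − D·e^(−rT)·N(d₂)
   = 308.4293·0.952866 − 163.9483·0.689586·0.813362 = 201.936010
B₀ = V₀ − E₀ = 308.4293 − 201.936010 = 106.493290

B0=106.4933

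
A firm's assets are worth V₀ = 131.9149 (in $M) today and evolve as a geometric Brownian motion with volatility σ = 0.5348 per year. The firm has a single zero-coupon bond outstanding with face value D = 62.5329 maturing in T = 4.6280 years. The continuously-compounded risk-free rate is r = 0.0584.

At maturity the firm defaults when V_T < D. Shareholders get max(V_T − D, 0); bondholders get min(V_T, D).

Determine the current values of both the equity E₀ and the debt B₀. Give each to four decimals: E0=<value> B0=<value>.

E0=92.7366 B0=39.1783

d₁ = [ln(V₀/D) + (r + σ²/2)T] / (σ√T)
   = [ln(131.9149/62.5329) + (0.0584 + 0.5·0.5348²)·4.6280] / (0.5348·√4.6280)
   = [0.746464 + 0.932105] / 1.150504 = 1.458986
d₂ = d₁ − σ√T = 1.458986 − 1.150504 = 0.308482
N(d₁) = 0.927716,  N(d₂) = 0.621142,  e^(−rT) = 0.763169
E₀ = V₀·N(d₁) − D·e^(−rT)·N(d₂)
   = 131.9149·0.927716 − 62.5329·0.763169·0.621142 = 92.736605
B₀ = V₀ − E₀ = 131.9149 − 92.736605 = 39.178295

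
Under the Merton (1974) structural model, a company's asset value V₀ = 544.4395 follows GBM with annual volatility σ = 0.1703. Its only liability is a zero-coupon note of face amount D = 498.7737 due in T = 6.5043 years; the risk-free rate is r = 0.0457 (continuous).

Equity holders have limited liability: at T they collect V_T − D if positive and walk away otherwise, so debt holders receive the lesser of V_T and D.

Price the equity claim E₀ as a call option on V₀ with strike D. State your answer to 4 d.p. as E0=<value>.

d₁ = [ln(V₀/D) + (r + σ²/2)T] / (σ√T)
   = [ln(544.4395/498.7737) + (0.0457 + 0.5·0.1703²)·6.5043] / (0.1703·√6.5043)
   = [0.087604 + 0.391566] / 0.434325 = 1.103252
d₂ = d₁ − σ√T = 1.103252 − 0.434325 = 0.668927
N(d₁) = 0.865041,  N(d₂) = 0.748229,  e^(−rT) = 0.742861
E₀ = V₀·N(d₁) − D·e^(−rT)·N(d₂)
   = 544.4395·0.865041 − 498.7737·0.742861·0.748229 = 193.729172

E0=193.7292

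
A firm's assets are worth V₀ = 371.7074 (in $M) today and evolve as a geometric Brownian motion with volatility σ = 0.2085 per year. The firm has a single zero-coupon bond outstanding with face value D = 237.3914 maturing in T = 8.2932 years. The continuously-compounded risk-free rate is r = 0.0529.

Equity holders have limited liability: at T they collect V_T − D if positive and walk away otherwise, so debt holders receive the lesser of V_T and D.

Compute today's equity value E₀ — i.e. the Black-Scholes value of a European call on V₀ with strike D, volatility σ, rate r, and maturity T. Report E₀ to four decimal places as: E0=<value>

E0=222.8988

d₁ = [ln(V₀/D) + (r + σ²/2)T] / (σ√T)
   = [ln(371.7074/237.3914) + (0.0529 + 0.5·0.2085²)·8.2932] / (0.2085·√8.2932)
   = [0.448397 + 0.618972] / 0.600437 = 1.777655
d₂ = d₁ − σ√T = 1.777655 − 0.600437 = 1.177218
N(d₁) = 0.962270,  N(d₂) = 0.880446,  e^(−rT) = 0.644868
E₀ = V₀·N(d₁) − D·e^(−rT)·N(d₂)
   = 371.7074·0.962270 − 237.3914·0.644868·0.880446 = 222.898833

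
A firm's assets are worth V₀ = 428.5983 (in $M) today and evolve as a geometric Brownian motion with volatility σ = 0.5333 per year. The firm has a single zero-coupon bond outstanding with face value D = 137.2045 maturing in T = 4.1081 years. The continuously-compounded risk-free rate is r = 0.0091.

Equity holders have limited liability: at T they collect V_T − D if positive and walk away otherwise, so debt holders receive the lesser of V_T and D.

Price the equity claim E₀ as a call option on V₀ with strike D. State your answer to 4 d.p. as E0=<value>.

d₁ = [ln(V₀/D) + (r + σ²/2)T] / (σ√T)
   = [ln(428.5983/137.2045) + (0.0091 + 0.5·0.5333²)·4.1081] / (0.5333·√4.1081)
   = [1.139048 + 0.621574] / 1.080916 = 1.628823
d₂ = d₁ − σ√T = 1.628823 − 1.080916 = 0.547907
N(d₁) = 0.948325,  N(d₂) = 0.708122,  e^(−rT) = 0.963306
E₀ = V₀·N(d₁) − D·e^(−rT)·N(d₂)
   = 428.5983·0.948325 − 137.2045·0.963306·0.708122 = 312.857908

E0=312.8579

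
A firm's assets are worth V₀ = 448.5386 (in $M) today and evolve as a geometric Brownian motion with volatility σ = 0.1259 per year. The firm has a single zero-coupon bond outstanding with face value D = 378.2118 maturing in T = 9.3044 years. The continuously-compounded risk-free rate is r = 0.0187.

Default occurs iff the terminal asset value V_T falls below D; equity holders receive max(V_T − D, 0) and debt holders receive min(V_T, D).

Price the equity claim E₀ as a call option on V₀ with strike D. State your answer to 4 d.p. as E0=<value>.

E0=145.2003

d₁ = [ln(V₀/D) + (r + σ²/2)T] / (σ√T)
   = [ln(448.5386/378.2118) + (0.0187 + 0.5·0.1259²)·9.3044] / (0.1259·√9.3044)
   = [0.170540 + 0.247733] / 0.384034 = 1.089158
d₂ = d₁ − σ√T = 1.089158 − 0.384034 = 0.705123
N(d₁) = 0.861958,  N(d₂) = 0.759633,  e^(−rT) = 0.840303
E₀ = V₀·N(d₁) − D·e^(−rT)·N(d₂)
   = 448.5386·0.861958 − 378.2118·0.840303·0.759633 = 145.200279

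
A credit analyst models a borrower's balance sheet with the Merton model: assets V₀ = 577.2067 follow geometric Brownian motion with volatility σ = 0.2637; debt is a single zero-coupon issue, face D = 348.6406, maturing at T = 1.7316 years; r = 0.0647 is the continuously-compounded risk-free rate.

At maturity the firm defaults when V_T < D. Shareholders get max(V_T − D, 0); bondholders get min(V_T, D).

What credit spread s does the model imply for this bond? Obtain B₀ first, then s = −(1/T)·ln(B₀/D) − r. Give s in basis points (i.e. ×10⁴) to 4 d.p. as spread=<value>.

d₁ = [ln(V₀/D) + (r + σ²/2)T] / (σ√T)
   = [ln(577.2067/348.6406) + (0.0647 + 0.5·0.2637²)·1.7316] / (0.2637·√1.7316)
   = [0.504159 + 0.172240] / 0.347004 = 1.949257
d₂ = d₁ − σ√T = 1.949257 − 0.347004 = 1.602253
N(d₁) = 0.974368,  N(d₂) = 0.945450,  e^(−rT) = 0.894013
E₀ = V₀·N(d₁) − D·e^(−rT)·N(d₂)
   = 577.2067·0.974368 − 348.6406·0.894013·0.945450 = 267.724746
B₀ = V₀ − E₀ = 577.2067 − 267.724746 = 309.481954
spread = −(1/T)·ln(B₀/D) − r = −(1/1.7316)·ln(309.481954/348.6406) − 0.0647 = 0.00410446
in basis points: 0.00410446 × 10⁴ = 41.0446 bp

spread=41.0446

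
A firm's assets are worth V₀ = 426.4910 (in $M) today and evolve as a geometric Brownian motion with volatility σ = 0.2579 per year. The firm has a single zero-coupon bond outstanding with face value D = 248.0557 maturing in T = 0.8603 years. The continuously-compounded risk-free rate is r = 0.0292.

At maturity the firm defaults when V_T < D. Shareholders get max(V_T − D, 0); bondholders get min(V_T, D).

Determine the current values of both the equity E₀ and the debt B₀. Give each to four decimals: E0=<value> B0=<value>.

E0=184.8160 B0=241.6750

d₁ = [ln(V₀/D) + (r + σ²/2)T] / (σ√T)
   = [ln(426.4910/248.0557) + (0.0292 + 0.5·0.2579²)·0.8603] / (0.2579·√0.8603)
   = [0.541938 + 0.053731] / 0.239208 = 2.490168
d₂ = d₁ − σ√T = 2.490168 − 0.239208 = 2.250960
N(d₁) = 0.993616,  N(d₂) = 0.987806,  e^(−rT) = 0.975192
E₀ = V₀·N(d₁) − D·e^(−rT)·N(d₂)
   = 426.4910·0.993616 − 248.0557·0.975192·0.987806 = 184.816018
B₀ = V₀ − E₀ = 426.4910 − 184.816018 = 241.674982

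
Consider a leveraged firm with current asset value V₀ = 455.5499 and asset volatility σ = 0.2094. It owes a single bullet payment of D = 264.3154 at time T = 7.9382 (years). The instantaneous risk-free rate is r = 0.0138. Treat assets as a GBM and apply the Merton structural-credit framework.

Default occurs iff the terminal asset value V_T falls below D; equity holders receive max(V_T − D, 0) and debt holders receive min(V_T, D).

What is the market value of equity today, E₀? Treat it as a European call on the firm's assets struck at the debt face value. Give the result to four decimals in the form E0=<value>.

E0=231.3730

d₁ = [ln(V₀/D) + (r + σ²/2)T] / (σ√T)
   = [ln(455.5499/264.3154) + (0.0138 + 0.5·0.2094²)·7.9382] / (0.2094·√7.9382)
   = [0.544362 + 0.283586] / 0.589981 = 1.403348
d₂ = d₁ − σ√T = 1.403348 − 0.589981 = 0.813367
N(d₁) = 0.919743,  N(d₂) = 0.791996,  e^(−rT) = 0.896240
E₀ = V₀·N(d₁) − D·e^(−rT)·N(d₂)
   = 455.5499·0.919743 − 264.3154·0.896240·0.791996 = 231.373032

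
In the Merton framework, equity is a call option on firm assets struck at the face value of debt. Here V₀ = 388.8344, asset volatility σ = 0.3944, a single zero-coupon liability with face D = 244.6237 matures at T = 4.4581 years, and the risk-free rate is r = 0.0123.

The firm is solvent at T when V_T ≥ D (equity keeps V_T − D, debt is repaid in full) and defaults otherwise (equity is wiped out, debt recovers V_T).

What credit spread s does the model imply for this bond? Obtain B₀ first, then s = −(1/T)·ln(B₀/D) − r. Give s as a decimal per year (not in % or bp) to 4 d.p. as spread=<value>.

d₁ = [ln(V₀/D) + (r + σ²/2)T] / (σ√T)
   = [ln(388.8344/244.6237) + (0.0123 + 0.5·0.3944²)·4.4581] / (0.3944·√4.4581)
   = [0.463432 + 0.401566] / 0.832745 = 1.038732
d₂ = d₁ − σ√T = 1.038732 − 0.832745 = 0.205988
N(d₁) = 0.850535,  N(d₂) = 0.581600,  e^(−rT) = 0.946642
E₀ = V₀·N(d₁) − D·e^(−rT)·N(d₂)
   = 388.8344·0.850535 − 244.6237·0.946642·0.581600 = 196.035781
B₀ = V₀ − E₀ = 388.8344 − 196.035781 = 192.798619
spread = −(1/T)·ln(B₀/D) − r = −(1/4.4581)·ln(192.798619/244.6237) − 0.0123 = 0.04110277

spread=0.0411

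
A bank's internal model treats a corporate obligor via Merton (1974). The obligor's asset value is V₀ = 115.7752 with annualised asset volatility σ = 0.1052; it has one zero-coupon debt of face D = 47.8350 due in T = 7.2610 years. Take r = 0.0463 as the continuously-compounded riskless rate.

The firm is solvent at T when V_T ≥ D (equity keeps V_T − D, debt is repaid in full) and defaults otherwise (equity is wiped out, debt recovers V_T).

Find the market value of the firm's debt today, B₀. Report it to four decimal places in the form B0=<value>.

d₁ = [ln(V₀/D) + (r + σ²/2)T] / (σ√T)
   = [ln(115.7752/47.8350) + (0.0463 + 0.5·0.1052²)·7.2610] / (0.1052·√7.2610)
   = [0.883893 + 0.376363] / 0.283474 = 4.445748
d₂ = d₁ − σ√T = 4.445748 − 0.283474 = 4.162273
N(d₁) = 0.999996,  N(d₂) = 0.999984,  e^(−rT) = 0.714491
E₀ = V₀·N(d₁) − D·e^(−rT)·N(d₂)
   = 115.7752·0.999996 − 47.8350·0.714491·0.999984 = 81.597535
B₀ = V₀ − E₀ = 115.7752 − 81.597535 = 34.177665

B0=34.1777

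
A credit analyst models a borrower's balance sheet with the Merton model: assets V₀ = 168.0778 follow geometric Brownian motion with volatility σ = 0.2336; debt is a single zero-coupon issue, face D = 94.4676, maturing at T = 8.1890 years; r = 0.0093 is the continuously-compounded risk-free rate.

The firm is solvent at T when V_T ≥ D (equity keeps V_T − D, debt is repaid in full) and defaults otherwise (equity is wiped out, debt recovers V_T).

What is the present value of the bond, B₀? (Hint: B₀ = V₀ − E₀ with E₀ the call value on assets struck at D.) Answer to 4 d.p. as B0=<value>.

d₁ = [ln(V₀/D) + (r + σ²/2)T] / (σ√T)
   = [ln(168.0778/94.4676) + (0.0093 + 0.5·0.2336²)·8.1890] / (0.2336·√8.1890)
   = [0.576170 + 0.299590] / 0.668480 = 1.310078
d₂ = d₁ − σ√T = 1.310078 − 0.668480 = 0.641598
N(d₁) = 0.904915,  N(d₂) = 0.739433,  e^(−rT) = 0.926670
E₀ = V₀·N(d₁) − D·e^(−rT)·N(d₂)
   = 168.0778·0.904915 − 94.4676·0.926670·0.739433 = 87.365988
B₀ = V₀ − E₀ = 168.0778 − 87.365988 = 80.711812

B0=80.7118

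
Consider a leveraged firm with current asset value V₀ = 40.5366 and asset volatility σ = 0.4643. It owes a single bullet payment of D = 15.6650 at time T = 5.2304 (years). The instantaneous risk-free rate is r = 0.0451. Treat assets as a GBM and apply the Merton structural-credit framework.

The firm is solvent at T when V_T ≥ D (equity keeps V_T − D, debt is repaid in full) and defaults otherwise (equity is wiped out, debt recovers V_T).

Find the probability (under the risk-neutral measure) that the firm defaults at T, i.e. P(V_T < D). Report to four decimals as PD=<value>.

PD=0.2787

d₁ = [ln(V₀/D) + (r + σ²/2)T] / (σ√T)
   = [ln(40.5366/15.6650) + (0.0451 + 0.5·0.4643²)·5.2304] / (0.4643·√5.2304)
   = [0.950776 + 0.799661] / 1.061857 = 1.648468
d₂ = d₁ − σ√T = 1.648468 − 1.061857 = 0.586611
risk-neutral PD = N(−d₂) = N(-0.586611) = 0.278733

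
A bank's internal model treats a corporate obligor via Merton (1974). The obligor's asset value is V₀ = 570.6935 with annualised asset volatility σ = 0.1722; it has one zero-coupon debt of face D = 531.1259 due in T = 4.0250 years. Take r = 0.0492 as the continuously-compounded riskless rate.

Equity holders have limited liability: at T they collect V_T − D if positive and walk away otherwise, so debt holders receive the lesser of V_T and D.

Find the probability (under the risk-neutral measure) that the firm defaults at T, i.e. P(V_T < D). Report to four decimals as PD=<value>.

d₁ = [ln(V₀/D) + (r + σ²/2)T] / (σ√T)
   = [ln(570.6935/531.1259) + (0.0492 + 0.5·0.1722²)·4.0250] / (0.1722·√4.0250)
   = [0.071853 + 0.257706] / 0.345475 = 0.953933
d₂ = d₁ − σ√T = 0.953933 − 0.345475 = 0.608458
risk-neutral PD = N(−d₂) = N(-0.608458) = 0.271442

PD=0.2714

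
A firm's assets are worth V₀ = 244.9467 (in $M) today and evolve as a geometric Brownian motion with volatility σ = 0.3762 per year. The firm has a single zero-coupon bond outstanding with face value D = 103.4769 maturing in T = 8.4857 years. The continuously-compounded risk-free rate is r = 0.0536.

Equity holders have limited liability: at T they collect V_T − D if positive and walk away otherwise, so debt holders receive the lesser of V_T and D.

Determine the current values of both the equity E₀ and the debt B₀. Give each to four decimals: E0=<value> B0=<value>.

d₁ = [ln(V₀/D) + (r + σ²/2)T] / (σ√T)
   = [ln(244.9467/103.4769) + (0.0536 + 0.5·0.3762²)·8.4857] / (0.3762·√8.4857)
   = [0.861692 + 1.055309] / 1.095879 = 1.749282
d₂ = d₁ − σ√T = 1.749282 − 1.095879 = 0.653403
N(d₁) = 0.959879,  N(d₂) = 0.743252,  e^(−rT) = 0.634554
E₀ = V₀·N(d₁) − D·e^(−rT)·N(d₂)
   = 244.9467·0.959879 − 103.4769·0.634554·0.743252 = 186.316031
B₀ = V₀ − E₀ = 244.9467 − 186.316031 = 58.630669

E0=186.3160 B0=58.6307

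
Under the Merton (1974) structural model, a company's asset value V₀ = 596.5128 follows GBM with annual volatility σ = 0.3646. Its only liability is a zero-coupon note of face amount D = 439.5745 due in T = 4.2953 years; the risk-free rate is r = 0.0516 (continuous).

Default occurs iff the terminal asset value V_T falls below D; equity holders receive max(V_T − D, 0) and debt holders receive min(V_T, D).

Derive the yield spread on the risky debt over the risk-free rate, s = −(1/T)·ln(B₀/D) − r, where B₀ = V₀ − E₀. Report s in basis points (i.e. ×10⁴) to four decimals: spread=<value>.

spread=339.2349

d₁ = [ln(V₀/D) + (r + σ²/2)T] / (σ√T)
   = [ln(596.5128/439.5745) + (0.0516 + 0.5·0.3646²)·4.2953] / (0.3646·√4.2953)
   = [0.305293 + 0.507131] / 0.755637 = 1.075152
d₂ = d₁ − σ√T = 1.075152 − 0.755637 = 0.319514
N(d₁) = 0.858847,  N(d₂) = 0.625332,  e^(−rT) = 0.801206
E₀ = V₀·N(d₁) − D·e^(−rT)·N(d₂)
   = 596.5128·0.858847 − 439.5745·0.801206·0.625332 = 292.077634
B₀ = V₀ − E₀ = 596.5128 − 292.077634 = 304.435166
spread = −(1/T)·ln(B₀/D) − r = −(1/4.2953)·ln(304.435166/439.5745) − 0.0516 = 0.03392349
in basis points: 0.03392349 × 10⁴ = 339.2349 bp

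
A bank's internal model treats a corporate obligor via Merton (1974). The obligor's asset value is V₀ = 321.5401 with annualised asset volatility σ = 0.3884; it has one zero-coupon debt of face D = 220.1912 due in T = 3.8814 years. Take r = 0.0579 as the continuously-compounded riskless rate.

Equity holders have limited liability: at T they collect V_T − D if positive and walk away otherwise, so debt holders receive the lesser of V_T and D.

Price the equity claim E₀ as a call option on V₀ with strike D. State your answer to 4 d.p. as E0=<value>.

E0=167.0517

d₁ = [ln(V₀/D) + (r + σ²/2)T] / (σ√T)
   = [ln(321.5401/220.1912) + (0.0579 + 0.5·0.3884²)·3.8814] / (0.3884·√3.8814)
   = [0.378626 + 0.517497] / 0.765197 = 1.171100
d₂ = d₁ − σ√T = 1.171100 − 0.765197 = 0.405903
N(d₁) = 0.879221,  N(d₂) = 0.657593,  e^(−rT) = 0.798729
E₀ = V₀·N(d₁) − D·e^(−rT)·N(d₂)
   = 321.5401·0.879221 − 220.1912·0.798729·0.657593 = 167.051746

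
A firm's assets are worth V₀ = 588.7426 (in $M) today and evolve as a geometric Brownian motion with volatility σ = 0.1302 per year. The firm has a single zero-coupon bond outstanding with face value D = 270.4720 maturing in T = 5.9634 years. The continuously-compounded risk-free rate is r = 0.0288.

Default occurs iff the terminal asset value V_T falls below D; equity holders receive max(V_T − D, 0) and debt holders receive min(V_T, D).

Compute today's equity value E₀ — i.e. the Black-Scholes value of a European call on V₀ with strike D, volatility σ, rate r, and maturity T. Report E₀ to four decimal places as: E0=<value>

E0=360.9991

d₁ = [ln(V₀/D) + (r + σ²/2)T] / (σ√T)
   = [ln(588.7426/270.4720) + (0.0288 + 0.5·0.1302²)·5.9634] / (0.1302·√5.9634)
   = [0.777820 + 0.222292] / 0.317949 = 3.145508
d₂ = d₁ − σ√T = 3.145508 − 0.317949 = 2.827559
N(d₁) = 0.999171,  N(d₂) = 0.997655,  e^(−rT) = 0.842193
E₀ = V₀·N(d₁) − D·e^(−rT)·N(d₂)
   = 588.7426·0.999171 − 270.4720·0.842193·0.997655 = 360.999093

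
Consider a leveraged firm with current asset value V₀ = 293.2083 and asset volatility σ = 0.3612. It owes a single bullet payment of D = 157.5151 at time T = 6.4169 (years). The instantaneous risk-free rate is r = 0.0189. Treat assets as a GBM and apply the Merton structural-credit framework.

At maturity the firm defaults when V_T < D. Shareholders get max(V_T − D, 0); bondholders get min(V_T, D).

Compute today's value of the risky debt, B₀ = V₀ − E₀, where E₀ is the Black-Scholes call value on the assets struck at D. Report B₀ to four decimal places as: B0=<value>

d₁ = [ln(V₀/D) + (r + σ²/2)T] / (σ√T)
   = [ln(293.2083/157.5151) + (0.0189 + 0.5·0.3612²)·6.4169] / (0.3612·√6.4169)
   = [0.621362 + 0.539871] / 0.914977 = 1.269139
d₂ = d₁ − σ√T = 1.269139 − 0.914977 = 0.354161
N(d₁) = 0.897804,  N(d₂) = 0.638391,  e^(−rT) = 0.885786
E₀ = V₀·N(d₁) − D·e^(−rT)·N(d₂)
   = 293.2083·0.897804 − 157.5151·0.885786·0.638391 = 174.172308
B₀ = V₀ − E₀ = 293.2083 − 174.172308 = 119.035992

B0=119.0360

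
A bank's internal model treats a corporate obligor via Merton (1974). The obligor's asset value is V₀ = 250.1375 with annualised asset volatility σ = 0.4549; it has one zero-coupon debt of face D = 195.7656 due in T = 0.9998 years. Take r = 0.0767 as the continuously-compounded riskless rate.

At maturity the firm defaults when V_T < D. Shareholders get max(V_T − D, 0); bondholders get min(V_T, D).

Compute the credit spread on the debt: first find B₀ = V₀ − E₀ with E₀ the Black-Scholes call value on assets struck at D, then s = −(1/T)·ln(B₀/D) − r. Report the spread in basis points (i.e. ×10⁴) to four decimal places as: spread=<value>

spread=772.0097

d₁ = [ln(V₀/D) + (r + σ²/2)T] / (σ√T)
   = [ln(250.1375/195.7656) + (0.0767 + 0.5·0.4549²)·0.9998] / (0.4549·√0.9998)
   = [0.245093 + 0.180131] / 0.454855 = 0.934857
d₂ = d₁ − σ√T = 0.934857 − 0.454855 = 0.480002
N(d₁) = 0.825069,  N(d₂) = 0.684387,  e^(−rT) = 0.926182
E₀ = V₀·N(d₁) − D·e^(−rT)·N(d₂)
   = 250.1375·0.825069 − 195.7656·0.926182·0.684387 = 82.291342
B₀ = V₀ − E₀ = 250.1375 − 82.291342 = 167.846158
spread = −(1/T)·ln(B₀/D) − r = −(1/0.9998)·ln(167.846158/195.7656) − 0.0767 = 0.07720097
in basis points: 0.07720097 × 10⁴ = 772.0097 bp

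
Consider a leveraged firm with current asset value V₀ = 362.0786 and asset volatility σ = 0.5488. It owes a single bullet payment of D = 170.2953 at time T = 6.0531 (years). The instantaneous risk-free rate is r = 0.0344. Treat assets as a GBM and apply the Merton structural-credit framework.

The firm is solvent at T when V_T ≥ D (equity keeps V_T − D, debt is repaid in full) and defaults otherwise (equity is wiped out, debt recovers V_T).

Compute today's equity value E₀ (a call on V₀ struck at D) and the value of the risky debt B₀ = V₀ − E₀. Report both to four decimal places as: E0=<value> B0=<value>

E0=260.9565 B0=101.1221

d₁ = [ln(V₀/D) + (r + σ²/2)T] / (σ√T)
   = [ln(362.0786/170.2953) + (0.0344 + 0.5·0.5488²)·6.0531] / (0.5488·√6.0531)
   = [0.754327 + 1.119767] / 1.350215 = 1.387997
d₂ = d₁ − σ√T = 1.387997 − 1.350215 = 0.037782
N(d₁) = 0.917431,  N(d₂) = 0.515069,  e^(−rT) = 0.812023
E₀ = V₀·N(d₁) − D·e^(−rT)·N(d₂)
   = 362.0786·0.917431 − 170.2953·0.812023·0.515069 = 260.956476
B₀ = V₀ − E₀ = 362.0786 − 260.956476 = 101.122124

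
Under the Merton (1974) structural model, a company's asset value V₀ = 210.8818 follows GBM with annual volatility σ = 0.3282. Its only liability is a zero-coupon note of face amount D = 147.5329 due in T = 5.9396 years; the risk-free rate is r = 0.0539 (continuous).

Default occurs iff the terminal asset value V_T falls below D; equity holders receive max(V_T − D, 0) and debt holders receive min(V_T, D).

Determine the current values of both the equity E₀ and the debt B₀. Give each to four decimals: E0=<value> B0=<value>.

E0=116.4394 B0=94.4424

d₁ = [ln(V₀/D) + (r + σ²/2)T] / (σ√T)
   = [ln(210.8818/147.5329) + (0.0539 + 0.5·0.3282²)·5.9396] / (0.3282·√5.9396)
   = [0.357247 + 0.640037] / 0.799866 = 1.246814
d₂ = d₁ − σ√T = 1.246814 − 0.799866 = 0.446948
N(d₁) = 0.893767,  N(d₂) = 0.672544,  e^(−rT) = 0.726044
E₀ = V₀·N(d₁) − D·e^(−rT)·N(d₂)
   = 210.8818·0.893767 − 147.5329·0.726044·0.672544 = 116.439433
B₀ = V₀ − E₀ = 210.8818 − 116.439433 = 94.442367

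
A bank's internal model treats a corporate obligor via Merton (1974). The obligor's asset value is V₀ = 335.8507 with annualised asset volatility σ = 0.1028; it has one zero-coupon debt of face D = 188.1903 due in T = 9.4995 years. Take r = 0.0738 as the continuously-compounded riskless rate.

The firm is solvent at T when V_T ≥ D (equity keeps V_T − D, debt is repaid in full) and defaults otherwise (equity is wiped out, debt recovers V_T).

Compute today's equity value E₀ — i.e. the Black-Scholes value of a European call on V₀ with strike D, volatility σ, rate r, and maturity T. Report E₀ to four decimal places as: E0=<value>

E0=242.4978

d₁ = [ln(V₀/D) + (r + σ²/2)T] / (σ√T)
   = [ln(335.8507/188.1903) + (0.0738 + 0.5·0.1028²)·9.4995] / (0.1028·√9.4995)
   = [0.579213 + 0.751258] / 0.316843 = 4.199154
d₂ = d₁ − σ√T = 4.199154 − 0.316843 = 3.882312
N(d₁) = 0.999987,  N(d₂) = 0.999948,  e^(−rT) = 0.496058
E₀ = V₀·N(d₁) − D·e^(−rT)·N(d₂)
   = 335.8507·0.999987 − 188.1903·0.496058·0.999948 = 242.497790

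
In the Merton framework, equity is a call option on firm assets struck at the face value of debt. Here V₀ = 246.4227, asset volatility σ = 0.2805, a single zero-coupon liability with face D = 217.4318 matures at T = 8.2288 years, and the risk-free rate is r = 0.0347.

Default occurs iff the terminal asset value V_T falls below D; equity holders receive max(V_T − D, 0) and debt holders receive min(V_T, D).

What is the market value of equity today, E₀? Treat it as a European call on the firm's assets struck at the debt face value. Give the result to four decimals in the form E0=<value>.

E0=113.1507

d₁ = [ln(V₀/D) + (r + σ²/2)T] / (σ√T)
   = [ln(246.4227/217.4318) + (0.0347 + 0.5·0.2805²)·8.2288] / (0.2805·√8.2288)
   = [0.125163 + 0.609261] / 0.804639 = 0.912738
d₂ = d₁ − σ√T = 0.912738 − 0.804639 = 0.108099
N(d₁) = 0.819310,  N(d₂) = 0.543041,  e^(−rT) = 0.751609
E₀ = V₀·N(d₁) − D·e^(−rT)·N(d₂)
   = 246.4227·0.819310 − 217.4318·0.751609·0.543041 = 113.150736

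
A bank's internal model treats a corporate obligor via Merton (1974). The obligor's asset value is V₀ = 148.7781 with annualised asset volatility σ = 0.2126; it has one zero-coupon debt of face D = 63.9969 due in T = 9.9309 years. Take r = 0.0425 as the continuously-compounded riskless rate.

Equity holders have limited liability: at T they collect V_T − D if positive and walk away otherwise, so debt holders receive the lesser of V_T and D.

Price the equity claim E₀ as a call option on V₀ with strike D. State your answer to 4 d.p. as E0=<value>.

d₁ = [ln(V₀/D) + (r + σ²/2)T] / (σ√T)
   = [ln(148.7781/63.9969) + (0.0425 + 0.5·0.2126²)·9.9309] / (0.2126·√9.9309)
   = [0.843621 + 0.646495] / 0.669973 = 2.224143
d₂ = d₁ − σ√T = 2.224143 − 0.669973 = 1.554170
N(d₁) = 0.986931,  N(d₂) = 0.939928,  e^(−rT) = 0.655693
E₀ = V₀·N(d₁) − D·e^(−rT)·N(d₂)
   = 148.7781·0.986931 − 63.9969·0.655693·0.939928 = 107.392124

E0=107.3921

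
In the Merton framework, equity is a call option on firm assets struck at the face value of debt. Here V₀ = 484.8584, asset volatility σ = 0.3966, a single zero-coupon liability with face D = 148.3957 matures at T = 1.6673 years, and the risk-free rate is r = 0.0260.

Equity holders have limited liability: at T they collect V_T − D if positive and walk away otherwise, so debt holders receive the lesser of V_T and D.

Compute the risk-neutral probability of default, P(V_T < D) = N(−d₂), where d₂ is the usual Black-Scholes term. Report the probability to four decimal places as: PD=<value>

d₁ = [ln(V₀/D) + (r + σ²/2)T] / (σ√T)
   = [ln(484.8584/148.3957) + (0.0260 + 0.5·0.3966²)·1.6673] / (0.3966·√1.6673)
   = [1.183975 + 0.174476] / 0.512106 = 2.652676
d₂ = d₁ − σ√T = 2.652676 − 0.512106 = 2.140570
risk-neutral PD = N(−d₂) = N(-2.140570) = 0.016154

PD=0.0162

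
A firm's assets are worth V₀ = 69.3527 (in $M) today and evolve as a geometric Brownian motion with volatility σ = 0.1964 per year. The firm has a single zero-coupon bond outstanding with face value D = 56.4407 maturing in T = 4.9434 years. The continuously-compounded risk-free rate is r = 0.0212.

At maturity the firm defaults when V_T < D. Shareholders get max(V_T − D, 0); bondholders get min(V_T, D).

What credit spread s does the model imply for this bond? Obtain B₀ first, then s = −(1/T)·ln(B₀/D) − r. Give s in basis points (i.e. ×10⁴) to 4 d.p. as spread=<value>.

spread=147.8443

d₁ = [ln(V₀/D) + (r + σ²/2)T] / (σ√T)
   = [ln(69.3527/56.4407) + (0.0212 + 0.5·0.1964²)·4.9434] / (0.1964·√4.9434)
   = [0.206015 + 0.200141] / 0.436671 = 0.930118
d₂ = d₁ − σ√T = 0.930118 − 0.436671 = 0.493447
N(d₁) = 0.823845,  N(d₂) = 0.689151,  e^(−rT) = 0.900505
E₀ = V₀·N(d₁) − D·e^(−rT)·N(d₂)
   = 69.3527·0.823845 − 56.4407·0.900505·0.689151 = 22.109672
B₀ = V₀ − E₀ = 69.3527 − 22.109672 = 47.243028
spread = −(1/T)·ln(B₀/D) − r = −(1/4.9434)·ln(47.243028/56.4407) − 0.0212 = 0.01478443
in basis points: 0.01478443 × 10⁴ = 147.8443 bp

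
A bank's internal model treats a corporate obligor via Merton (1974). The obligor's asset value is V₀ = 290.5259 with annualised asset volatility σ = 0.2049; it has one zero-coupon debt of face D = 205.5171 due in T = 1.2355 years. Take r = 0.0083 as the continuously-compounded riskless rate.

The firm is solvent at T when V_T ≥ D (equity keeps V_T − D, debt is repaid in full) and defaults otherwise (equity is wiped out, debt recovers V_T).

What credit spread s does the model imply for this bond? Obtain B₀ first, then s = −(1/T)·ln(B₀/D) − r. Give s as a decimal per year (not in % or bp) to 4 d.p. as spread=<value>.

spread=0.0056

d₁ = [ln(V₀/D) + (r + σ²/2)T] / (σ√T)
   = [ln(290.5259/205.5171) + (0.0083 + 0.5·0.2049²)·1.2355] / (0.2049·√1.2355)
   = [0.346163 + 0.036190] / 0.227753 = 1.678812
d₂ = d₁ − σ√T = 1.678812 − 0.227753 = 1.451059
N(d₁) = 0.953406,  N(d₂) = 0.926618,  e^(−rT) = 0.989798
E₀ = V₀·N(d₁) − D·e^(−rT)·N(d₂)
   = 290.5259·0.953406 − 205.5171·0.989798·0.926618 = 88.495997
B₀ = V₀ − E₀ = 290.5259 − 88.495997 = 202.029903
spread = −(1/T)·ln(B₀/D) − r = −(1/1.2355)·ln(202.029903/205.5171) − 0.0083 = 0.00555149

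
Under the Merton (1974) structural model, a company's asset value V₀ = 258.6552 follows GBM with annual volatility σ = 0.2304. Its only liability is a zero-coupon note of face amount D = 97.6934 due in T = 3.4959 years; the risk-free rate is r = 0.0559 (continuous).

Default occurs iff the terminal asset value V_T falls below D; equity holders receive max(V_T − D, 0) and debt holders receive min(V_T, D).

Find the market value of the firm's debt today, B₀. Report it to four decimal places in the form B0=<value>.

d₁ = [ln(V₀/D) + (r + σ²/2)T] / (σ√T)
   = [ln(258.6552/97.6934) + (0.0559 + 0.5·0.2304²)·3.4959] / (0.2304·√3.4959)
   = [0.973662 + 0.288209] / 0.430786 = 2.929227
d₂ = d₁ − σ√T = 2.929227 − 0.430786 = 2.498441
N(d₁) = 0.998301,  N(d₂) = 0.993763,  e^(−rT) = 0.822488
E₀ = V₀·N(d₁) − D·e^(−rT)·N(d₂)
   = 258.6552·0.998301 − 97.6934·0.822488·0.993763 = 178.365199
B₀ = V₀ − E₀ = 258.6552 − 178.365199 = 80.290001

B0=80.2900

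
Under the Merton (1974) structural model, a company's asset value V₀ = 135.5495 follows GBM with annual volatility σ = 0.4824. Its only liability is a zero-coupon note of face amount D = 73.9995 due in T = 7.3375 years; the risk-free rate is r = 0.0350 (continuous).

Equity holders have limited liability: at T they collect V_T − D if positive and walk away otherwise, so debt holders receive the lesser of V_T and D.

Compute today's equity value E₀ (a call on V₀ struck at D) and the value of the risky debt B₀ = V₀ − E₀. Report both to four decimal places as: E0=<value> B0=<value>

E0=93.9644 B0=41.5851

d₁ = [ln(V₀/D) + (r + σ²/2)T] / (σ√T)
   = [ln(135.5495/73.9995) + (0.0350 + 0.5·0.4824²)·7.3375] / (0.4824·√7.3375)
   = [0.605279 + 1.110566] / 1.306716 = 1.313097
d₂ = d₁ − σ√T = 1.313097 − 1.306716 = 0.006380
N(d₁) = 0.905425,  N(d₂) = 0.502545,  e^(−rT) = 0.773513
E₀ = V₀·N(d₁) − D·e^(−rT)·N(d₂)
   = 135.5495·0.905425 − 73.9995·0.773513·0.502545 = 93.964391
B₀ = V₀ − E₀ = 135.5495 − 93.964391 = 41.585109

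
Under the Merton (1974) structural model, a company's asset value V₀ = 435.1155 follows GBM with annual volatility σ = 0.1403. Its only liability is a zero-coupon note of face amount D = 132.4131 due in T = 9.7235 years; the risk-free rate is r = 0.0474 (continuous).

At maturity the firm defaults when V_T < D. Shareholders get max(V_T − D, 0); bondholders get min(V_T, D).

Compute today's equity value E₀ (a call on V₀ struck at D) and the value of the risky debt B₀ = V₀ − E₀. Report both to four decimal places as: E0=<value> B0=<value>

d₁ = [ln(V₀/D) + (r + σ²/2)T] / (σ√T)
   = [ln(435.1155/132.4131) + (0.0474 + 0.5·0.1403²)·9.7235] / (0.1403·√9.7235)
   = [1.189685 + 0.556593] / 0.437491 = 3.991576
d₂ = d₁ − σ√T = 3.991576 − 0.437491 = 3.554085
N(d₁) = 0.999967,  N(d₂) = 0.999810,  e^(−rT) = 0.630720
E₀ = V₀·N(d₁) − D·e^(−rT)·N(d₂)
   = 435.1155·0.999967 − 132.4131·0.630720·0.999810 = 351.601522
B₀ = V₀ − E₀ = 435.1155 − 351.601522 = 83.513978

E0=351.6015 B0=83.5140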